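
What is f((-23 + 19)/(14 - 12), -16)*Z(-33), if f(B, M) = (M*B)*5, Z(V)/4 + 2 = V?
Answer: -22400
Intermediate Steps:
Z(V) = -8 + 4*V
f(B, M) = 5*B*M (f(B, M) = (B*M)*5 = 5*B*M)
f((-23 + 19)/(14 - 12), -16)*Z(-33) = (5*((-23 + 19)/(14 - 12))*(-16))*(-8 + 4*(-33)) = (5*(-4/2)*(-16))*(-8 - 132) = (5*(-4*1/2)*(-16))*(-140) = (5*(-2)*(-16))*(-140) = 160*(-140) = -22400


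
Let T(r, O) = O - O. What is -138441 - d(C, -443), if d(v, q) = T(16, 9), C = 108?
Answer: -138441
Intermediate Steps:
T(r, O) = 0
d(v, q) = 0
-138441 - d(C, -443) = -138441 - 1*0 = -138441 + 0 = -138441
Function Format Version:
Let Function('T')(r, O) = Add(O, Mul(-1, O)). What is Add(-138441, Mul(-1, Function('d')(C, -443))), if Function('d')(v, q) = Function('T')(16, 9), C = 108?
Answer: -138441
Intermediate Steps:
Function('T')(r, O) = 0
Function('d')(v, q) = 0
Add(-138441, Mul(-1, Function('d')(C, -443))) = Add(-138441, Mul(-1, 0)) = Add(-138441, 0) = -138441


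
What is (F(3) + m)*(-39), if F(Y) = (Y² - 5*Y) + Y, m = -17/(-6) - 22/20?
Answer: 247/5 ≈ 49.400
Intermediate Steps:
m = 26/15 (m = -17*(-⅙) - 22*1/20 = 17/6 - 11/10 = 26/15 ≈ 1.7333)
F(Y) = Y² - 4*Y
(F(3) + m)*(-39) = (3*(-4 + 3) + 26/15)*(-39) = (3*(-1) + 26/15)*(-39) = (-3 + 26/15)*(-39) = -19/15*(-39) = 247/5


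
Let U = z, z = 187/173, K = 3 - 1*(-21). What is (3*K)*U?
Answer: 13464/173 ≈ 77.827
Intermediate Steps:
K = 24 (K = 3 + 21 = 24)
z = 187/173 (z = 187*(1/173) = 187/173 ≈ 1.0809)
U = 187/173 ≈ 1.0809
(3*K)*U = (3*24)*(187/173) = 72*(187/173) = 13464/173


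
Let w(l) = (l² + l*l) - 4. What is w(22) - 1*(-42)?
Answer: 1006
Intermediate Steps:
w(l) = -4 + 2*l² (w(l) = (l² + l²) - 4 = 2*l² - 4 = -4 + 2*l²)
w(22) - 1*(-42) = (-4 + 2*22²) - 1*(-42) = (-4 + 2*484) + 42 = (-4 + 968) + 42 = 964 + 42 = 1006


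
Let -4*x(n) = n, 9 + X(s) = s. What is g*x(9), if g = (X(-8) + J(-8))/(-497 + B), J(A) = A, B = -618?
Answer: -45/892 ≈ -0.050448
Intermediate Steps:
X(s) = -9 + s
x(n) = -n/4
g = 5/223 (g = ((-9 - 8) - 8)/(-497 - 618) = (-17 - 8)/(-1115) = -25*(-1/1115) = 5/223 ≈ 0.022422)
g*x(9) = 5*(-¼*9)/223 = (5/223)*(-9/4) = -45/892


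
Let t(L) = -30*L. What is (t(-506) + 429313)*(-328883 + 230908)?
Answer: -43549201675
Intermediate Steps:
(t(-506) + 429313)*(-328883 + 230908) = (-30*(-506) + 429313)*(-328883 + 230908) = (15180 + 429313)*(-97975) = 444493*(-97975) = -43549201675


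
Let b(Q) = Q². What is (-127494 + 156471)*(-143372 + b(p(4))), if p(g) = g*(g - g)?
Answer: -4154490444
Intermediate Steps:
p(g) = 0 (p(g) = g*0 = 0)
(-127494 + 156471)*(-143372 + b(p(4))) = (-127494 + 156471)*(-143372 + 0²) = 28977*(-143372 + 0) = 28977*(-143372) = -4154490444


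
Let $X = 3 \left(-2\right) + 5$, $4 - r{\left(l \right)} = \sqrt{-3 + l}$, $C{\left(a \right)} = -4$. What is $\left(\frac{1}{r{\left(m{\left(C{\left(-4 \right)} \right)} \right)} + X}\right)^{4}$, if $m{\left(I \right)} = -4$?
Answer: $\frac{1}{\left(3 - i \sqrt{7}\right)^{4}} \approx -0.0037842 + 0.0009689 i$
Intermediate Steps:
$r{\left(l \right)} = 4 - \sqrt{-3 + l}$
$X = -1$ ($X = -6 + 5 = -1$)
$\left(\frac{1}{r{\left(m{\left(C{\left(-4 \right)} \right)} \right)} + X}\right)^{4} = \left(\frac{1}{\left(4 - \sqrt{-3 - 4}\right) - 1}\right)^{4} = \left(\frac{1}{\left(4 - \sqrt{-7}\right) - 1}\right)^{4} = \left(\frac{1}{\left(4 - i \sqrt{7}\right) - 1}\right)^{4} = \left(\frac{1}{3 - i \sqrt{7}}\right)^{4} = \frac{1}{\left(3 - i \sqrt{7}\right)^{4}}$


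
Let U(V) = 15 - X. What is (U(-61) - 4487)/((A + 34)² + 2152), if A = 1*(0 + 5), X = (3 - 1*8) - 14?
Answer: -4453/3673 ≈ -1.2124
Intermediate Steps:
X = -19 (X = (3 - 8) - 14 = -5 - 14 = -19)
U(V) = 34 (U(V) = 15 - 1*(-19) = 15 + 19 = 34)
A = 5 (A = 1*5 = 5)
(U(-61) - 4487)/((A + 34)² + 2152) = (34 - 4487)/((5 + 34)² + 2152) = -4453/(39² + 2152) = -4453/(1521 + 2152) = -4453/3673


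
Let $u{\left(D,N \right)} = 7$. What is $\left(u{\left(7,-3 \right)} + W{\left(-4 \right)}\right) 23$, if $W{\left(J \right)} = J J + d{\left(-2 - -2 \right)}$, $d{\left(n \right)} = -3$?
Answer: $460$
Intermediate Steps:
$W{\left(J \right)} = -3 + J^{2}$ ($W{\left(J \right)} = J J - 3 = J^{2} - 3 = -3 + J^{2}$)
$\left(u{\left(7,-3 \right)} + W{\left(-4 \right)}\right) 23 = \left(7 - \left(3 - \left(-4\right)^{2}\right)\right) 23 = \left(7 + \left(-3 + 16\right)\right) 23 = \left(7 + 13\right) 23 = 20 \cdot 23 = 460$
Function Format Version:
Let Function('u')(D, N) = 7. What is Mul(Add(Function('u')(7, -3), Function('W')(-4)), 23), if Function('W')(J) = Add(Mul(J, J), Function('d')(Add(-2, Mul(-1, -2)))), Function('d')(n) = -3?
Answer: 460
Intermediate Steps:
Function('W')(J) = Add(-3, Pow(J, 2)) (Function('W')(J) = Add(Mul(J, J), -3) = Add(Pow(J, 2), -3) = Add(-3, Pow(J, 2)))
Mul(Add(Function('u')(7, -3), Function('W')(-4)), 23) = Mul(Add(7, Add(-3, Pow(-4, 2))), 23) = Mul(Add(7, Add(-3, 16)), 23) = Mul(Add(7, 13), 23) = Mul(20, 23) = 460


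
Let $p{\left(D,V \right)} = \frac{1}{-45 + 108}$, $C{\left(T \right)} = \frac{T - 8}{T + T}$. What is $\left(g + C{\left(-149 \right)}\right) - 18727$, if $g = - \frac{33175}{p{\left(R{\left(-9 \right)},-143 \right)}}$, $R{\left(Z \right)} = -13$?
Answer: $- \frac{628407939}{298} \approx -2.1088 \cdot 10^{6}$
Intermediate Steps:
$C{\left(T \right)} = \frac{-8 + T}{2 T}$
$p{\left(D,V \right)} = \frac{1}{63}$
$g = -2090025$ ($g = - 33175 \frac{1}{\frac{1}{63}} = \left(-33175\right) 63 = -2090025$)
$\left(g + C{\left(-149 \right)}\right) - 18727 = \left(-2090025 + \frac{-8 - 149}{2 \left(-149\right)}\right) - 18727 = \left(-2090025 + \frac{1}{2} \left(- \frac{1}{149}\right) \left(-157\right)\right) - 18727 = \left(-2090025 + \frac{157}{298}\right) - 18727 = - \frac{622827293}{298} - 18727 = - \frac{628407939}{298}$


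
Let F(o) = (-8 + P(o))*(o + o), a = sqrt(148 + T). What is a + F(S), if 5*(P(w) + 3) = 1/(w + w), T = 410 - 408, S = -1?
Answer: 111/5 + 5*sqrt(6) ≈ 34.447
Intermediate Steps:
T = 2
P(w) = -3 + 1/(10*w) (P(w) = -3 + 1/(5*(w + w)) = -3 + 1/(5*((2*w))) = -3 + (1/(2*w))/5 = -3 + 1/(10*w))
a = 5*sqrt(6) (a = sqrt(148 + 2) = sqrt(150) = 5*sqrt(6) ≈ 12.247)
F(o) = 2*o*(-11 + 1/(10*o)) (F(o) = (-8 + (-3 + 1/(10*o)))*(o + o) = (-11 + 1/(10*o))*(2*o) = 2*o*(-11 + 1/(10*o)))
a + F(S) = 5*sqrt(6) + (1/5 - 22*(-1)) = 5*sqrt(6) + (1/5 + 22) = 5*sqrt(6) + 111/5 = 111/5 + 5*sqrt(6)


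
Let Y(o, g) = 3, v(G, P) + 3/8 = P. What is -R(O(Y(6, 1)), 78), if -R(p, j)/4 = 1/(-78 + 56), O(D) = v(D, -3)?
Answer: -2/11 ≈ -0.18182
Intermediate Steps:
v(G, P) = -3/8 + P
O(D) = -27/8 (O(D) = -3/8 - 3 = -27/8)
R(p, j) = 2/11 (R(p, j) = -4/(-78 + 56) = -4/(-22) = -4*(-1/22) = 2/11)
-R(O(Y(6, 1)), 78) = -1*2/11 = -2/11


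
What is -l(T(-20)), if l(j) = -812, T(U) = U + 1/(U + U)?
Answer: 812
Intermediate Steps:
T(U) = U + 1/(2*U)
-l(T(-20)) = -1*(-812) = 812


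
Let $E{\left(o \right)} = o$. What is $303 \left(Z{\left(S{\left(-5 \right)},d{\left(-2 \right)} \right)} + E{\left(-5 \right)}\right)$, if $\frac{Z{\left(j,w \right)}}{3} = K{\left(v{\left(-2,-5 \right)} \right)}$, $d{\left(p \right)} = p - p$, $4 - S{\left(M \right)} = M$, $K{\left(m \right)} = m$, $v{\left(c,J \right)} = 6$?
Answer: $3939$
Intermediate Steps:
$S{\left(M \right)} = 4 - M$
$d{\left(p \right)} = 0$
$Z{\left(j,w \right)} = 18$ ($Z{\left(j,w \right)} = 3 \cdot 6 = 18$)
$303 \left(Z{\left(S{\left(-5 \right)},d{\left(-2 \right)} \right)} + E{\left(-5 \right)}\right) = 303 \left(18 - 5\right) = 303 \cdot 13 = 3939$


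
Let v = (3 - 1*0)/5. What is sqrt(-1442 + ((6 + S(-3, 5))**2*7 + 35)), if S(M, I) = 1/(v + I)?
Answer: 11*I*sqrt(7385)/28 ≈ 33.761*I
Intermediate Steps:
v = 3/5 (v = (3 + 0)*(1/5) = 3*(1/5) = 3/5 ≈ 0.60000)
S(M, I) = 1/(3/5 + I)
sqrt(-1442 + ((6 + S(-3, 5))**2*7 + 35)) = sqrt(-1442 + ((6 + 5/(3 + 5*5))**2*7 + 35)) = sqrt(-1442 + ((6 + 5/(3 + 25))**2*7 + 35)) = sqrt(-1442 + ((6 + 5/28)**2*7 + 35)) = sqrt(-1442 + ((173/28)**2*7 + 35)) = sqrt(-1442 + ((29929/784)*7 + 35)) = sqrt(-1442 + (29929/112 + 35)) = sqrt(-1442 + 33849/112) = sqrt(-127655/112) = 11*I*sqrt(7385)/28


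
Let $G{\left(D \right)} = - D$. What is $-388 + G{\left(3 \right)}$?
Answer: $-391$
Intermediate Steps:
$-388 + G{\left(3 \right)} = -388 - 3 = -391$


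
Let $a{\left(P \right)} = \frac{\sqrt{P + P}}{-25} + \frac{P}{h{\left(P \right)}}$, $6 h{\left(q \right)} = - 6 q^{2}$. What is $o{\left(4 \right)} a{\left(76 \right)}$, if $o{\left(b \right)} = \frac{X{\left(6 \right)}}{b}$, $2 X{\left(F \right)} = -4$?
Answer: $\frac{1}{152} + \frac{\sqrt{38}}{25} \approx 0.25316$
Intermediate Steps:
$h{\left(q \right)} = - q^{2}$ ($h{\left(q \right)} = \frac{\left(-6\right) q^{2}}{6} = - q^{2}$)
$X{\left(F \right)} = -2$ ($X{\left(F \right)} = \frac{1}{2} \left(-4\right) = -2$)
$o{\left(b \right)} = - \frac{2}{b}$
$a{\left(P \right)} = - \frac{1}{P} - \frac{\sqrt{2} \sqrt{P}}{25}$ ($a{\left(P \right)} = \frac{\sqrt{P + P}}{-25} + \frac{P}{\left(-1\right) P^{2}} = \sqrt{2 P} \left(- \frac{1}{25}\right) + P \left(- \frac{1}{P^{2}}\right) = \sqrt{2} \sqrt{P} \left(- \frac{1}{25}\right) - \frac{1}{P} = - \frac{\sqrt{2} \sqrt{P}}{25} - \frac{1}{P} = - \frac{1}{P} - \frac{\sqrt{2} \sqrt{P}}{25}$)
$o{\left(4 \right)} a{\left(76 \right)} = - \frac{2}{4} \frac{-25 - \sqrt{2} \cdot 76^{\frac{3}{2}}}{25 \cdot 76} = \left(-2\right) \frac{1}{4} \cdot \frac{1}{25} \cdot \frac{1}{76} \left(-25 - \sqrt{2} \cdot 152 \sqrt{19}\right) = - \frac{\frac{1}{25} \cdot \frac{1}{76} \left(-25 - 152 \sqrt{38}\right)}{2} = - \frac{- \frac{1}{76} - \frac{2 \sqrt{38}}{25}}{2} = \frac{1}{152} + \frac{\sqrt{38}}{25}$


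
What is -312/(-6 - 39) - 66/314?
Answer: 15833/2355 ≈ 6.7231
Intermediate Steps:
-312/(-6 - 39) - 66/314 = -312/(-45) - 66*1/314 = -312*(-1/45) - 33/157 = 104/15 - 33/157 = 15833/2355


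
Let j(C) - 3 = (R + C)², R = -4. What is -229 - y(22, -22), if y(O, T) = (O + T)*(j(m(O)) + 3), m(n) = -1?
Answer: -229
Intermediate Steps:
j(C) = 3 + (-4 + C)²
y(O, T) = 31*O + 31*T (y(O, T) = (O + T)*((3 + (-4 - 1)²) + 3) = (O + T)*((3 + (-5)²) + 3) = (O + T)*((3 + 25) + 3) = (O + T)*(28 + 3) = (O + T)*31 = 31*O + 31*T)
-229 - y(22, -22) = -229 - (31*22 + 31*(-22)) = -229 - (682 - 682) = -229 - 1*0 = -229 + 0 = -229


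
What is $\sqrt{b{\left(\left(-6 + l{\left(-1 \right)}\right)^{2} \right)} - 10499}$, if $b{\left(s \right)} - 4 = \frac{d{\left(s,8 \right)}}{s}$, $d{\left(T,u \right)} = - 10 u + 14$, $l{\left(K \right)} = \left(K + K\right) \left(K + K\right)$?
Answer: $\frac{i \sqrt{42046}}{2} \approx 102.53 i$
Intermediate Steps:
$l{\left(K \right)} = 4 K^{2}$ ($l{\left(K \right)} = 2 K 2 K = 4 K^{2}$)
$d{\left(T,u \right)} = 14 - 10 u$
$b{\left(s \right)} = 4 - \frac{66}{s}$ ($b{\left(s \right)} = 4 + \frac{14 - 80}{s} = 4 - \frac{66}{s}$)
$\sqrt{b{\left(\left(-6 + l{\left(-1 \right)}\right)^{2} \right)} - 10499} = \sqrt{\left(4 - \frac{66}{\left(-6 + 4 \left(-1\right)^{2}\right)^{2}}\right) - 10499} = \sqrt{\left(4 - \frac{66}{\left(-6 + 4 \cdot 1\right)^{2}}\right) - 10499} = \sqrt{\left(4 - \frac{66}{\left(-6 + 4\right)^{2}}\right) - 10499} = \sqrt{\left(4 - \frac{66}{\left(-2\right)^{2}}\right) - 10499} = \sqrt{\left(4 - \frac{66}{4}\right) - 10499} = \sqrt{\left(4 - \frac{33}{2}\right) - 10499} = \sqrt{- \frac{25}{2} - 10499} = \sqrt{- \frac{21023}{2}} = \frac{i \sqrt{42046}}{2}$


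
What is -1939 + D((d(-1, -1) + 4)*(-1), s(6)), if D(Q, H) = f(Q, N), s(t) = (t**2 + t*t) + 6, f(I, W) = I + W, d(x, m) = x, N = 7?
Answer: -1935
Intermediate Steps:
s(t) = 6 + 2*t**2 (s(t) = (t**2 + t**2) + 6 = 2*t**2 + 6 = 6 + 2*t**2)
D(Q, H) = 7 + Q (D(Q, H) = Q + 7 = 7 + Q)
-1939 + D((d(-1, -1) + 4)*(-1), s(6)) = -1939 + (7 + (-1 + 4)*(-1)) = -1939 + (7 + 3*(-1)) = -1939 + (7 - 3) = -1939 + 4 = -1935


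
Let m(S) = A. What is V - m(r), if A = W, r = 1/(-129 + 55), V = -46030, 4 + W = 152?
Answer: -46178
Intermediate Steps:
W = 148 (W = -4 + 152 = 148)
r = -1/74 (r = 1/(-74) = -1/74 ≈ -0.013514)
A = 148
m(S) = 148
V - m(r) = -46030 - 1*148 = -46030 - 148 = -46178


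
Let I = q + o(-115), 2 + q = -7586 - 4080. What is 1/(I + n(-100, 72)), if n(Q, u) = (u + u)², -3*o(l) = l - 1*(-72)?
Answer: 3/27247 ≈ 0.00011010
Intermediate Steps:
o(l) = -24 - l/3 (o(l) = -(l - 1*(-72))/3 = -(l + 72)/3 = -(72 + l)/3 = -24 - l/3)
q = -11668 (q = -2 + (-7586 - 4080) = -2 - 11666 = -11668)
n(Q, u) = 4*u² (n(Q, u) = (2*u)² = 4*u²)
I = -34961/3 (I = -11668 + (-24 - ⅓*(-115)) = -11668 + (-24 + 115/3) = -11668 + 43/3 = -34961/3 ≈ -11654.)
1/(I + n(-100, 72)) = 1/(-34961/3 + 4*72²) = 1/(-34961/3 + 4*5184) = 1/(-34961/3 + 20736) = 1/(27247/3) = 3/27247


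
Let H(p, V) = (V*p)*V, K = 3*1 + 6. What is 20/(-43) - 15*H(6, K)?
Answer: -313490/43 ≈ -7290.5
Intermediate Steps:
K = 9 (K = 3 + 6 = 9)
H(p, V) = p*V²
20/(-43) - 15*H(6, K) = 20/(-43) - 90*9² = 20*(-1/43) - 90*81 = -20/43 - 15*486 = -20/43 - 7290 = -313490/43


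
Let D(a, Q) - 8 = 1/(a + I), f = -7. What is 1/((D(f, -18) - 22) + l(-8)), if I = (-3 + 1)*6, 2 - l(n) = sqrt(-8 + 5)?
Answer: -4351/53524 + 361*I*sqrt(3)/53524 ≈ -0.081291 + 0.011682*I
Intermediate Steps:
l(n) = 2 - I*sqrt(3) (l(n) = 2 - sqrt(-8 + 5) = 2 - sqrt(-3) = 2 - I*sqrt(3))
I = -12 (I = -2*6 = -12)
D(a, Q) = 8 + 1/(-12 + a) (D(a, Q) = 8 + 1/(a - 12) = 8 + 1/(-12 + a))
1/((D(f, -18) - 22) + l(-8)) = 1/(((-95 + 8*(-7))/(-12 - 7) - 22) + (2 - I*sqrt(3))) = 1/(((-95 - 56)/(-19) - 22) + (2 - I*sqrt(3))) = 1/((-1/19*(-151) - 22) + (2 - I*sqrt(3))) = 1/((151/19 - 22) + (2 - I*sqrt(3))) = 1/(-267/19 + (2 - I*sqrt(3))) = 1/(-229/19 - I*sqrt(3))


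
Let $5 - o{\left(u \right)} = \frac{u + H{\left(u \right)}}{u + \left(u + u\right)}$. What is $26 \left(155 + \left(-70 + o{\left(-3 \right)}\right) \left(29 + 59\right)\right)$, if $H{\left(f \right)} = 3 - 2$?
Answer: $- \frac{1306786}{9} \approx -1.452 \cdot 10^{5}$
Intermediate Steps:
$H{\left(f \right)} = 1$
$o{\left(u \right)} = 5 - \frac{1 + u}{3 u}$ ($o{\left(u \right)} = 5 - \frac{u + 1}{u + \left(u + u\right)} = 5 - \frac{1 + u}{u + 2 u} = 5 - \frac{1 + u}{3 u}$)
$26 \left(155 + \left(-70 + o{\left(-3 \right)}\right) \left(29 + 59\right)\right) = 26 \left(155 + \left(-70 + \frac{-1 + 14 \left(-3\right)}{3 \left(-3\right)}\right) \left(29 + 59\right)\right) = 26 \left(155 + \left(-70 + \frac{1}{3} \left(- \frac{1}{3}\right) \left(-1 - 42\right)\right) 88\right) = 26 \left(155 + \left(-70 + \frac{1}{3} \left(- \frac{1}{3}\right) \left(-43\right)\right) 88\right) = 26 \left(155 + \left(-70 + \frac{43}{9}\right) 88\right) = 26 \left(155 - \frac{51656}{9}\right) = 26 \left(- \frac{50261}{9}\right) = - \frac{1306786}{9}$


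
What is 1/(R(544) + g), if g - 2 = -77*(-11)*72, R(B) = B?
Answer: 1/61530 ≈ 1.6252e-5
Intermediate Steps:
g = 60986 (g = 2 - 77*(-11)*72 = 2 + 847*72 = 2 + 60984 = 60986)
1/(R(544) + g) = 1/(544 + 60986) = 1/61530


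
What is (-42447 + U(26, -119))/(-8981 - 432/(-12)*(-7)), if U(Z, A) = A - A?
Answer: 42447/9233 ≈ 4.5973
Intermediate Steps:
U(Z, A) = 0
(-42447 + U(26, -119))/(-8981 - 432/(-12)*(-7)) = (-42447 + 0)/(-8981 - 432/(-12)*(-7)) = -42447/(-8981 - 432*(-1)/12*(-7)) = -42447/(-8981 - 18*(-2)*(-7)) = -42447/(-8981 + 36*(-7)) = -42447/(-8981 - 252) = -42447/(-9233) = -42447*(-1/9233) = 42447/9233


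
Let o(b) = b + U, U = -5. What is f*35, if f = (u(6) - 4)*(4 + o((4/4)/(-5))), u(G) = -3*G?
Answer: 924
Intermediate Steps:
o(b) = -5 + b (o(b) = b - 5 = -5 + b)
f = 132/5 (f = (-3*6 - 4)*(4 + (-5 + (4/4)/(-5))) = (-18 - 4)*(4 + (-5 + (4*(¼))*(-⅕))) = -22*(4 + (-5 + 1*(-⅕))) = -22*(4 + (-5 - ⅕)) = -22*(4 - 26/5) = -22*(-6/5) = 132/5 ≈ 26.400)
f*35 = (132/5)*35 = 924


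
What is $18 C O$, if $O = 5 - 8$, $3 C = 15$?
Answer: $-270$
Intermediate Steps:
$C = 5$ ($C = \frac{1}{3} \cdot 15 = 5$)
$O = -3$
$18 C O = 18 \cdot 5 \left(-3\right) = 90 \left(-3\right) = -270$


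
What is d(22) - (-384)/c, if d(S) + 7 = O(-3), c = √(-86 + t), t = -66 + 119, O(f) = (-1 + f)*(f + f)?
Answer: 17 - 128*I*√33/11 ≈ 17.0 - 66.846*I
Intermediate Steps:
O(f) = 2*f*(-1 + f) (O(f) = (-1 + f)*(2*f) = 2*f*(-1 + f))
t = 53
c = I*√33 (c = √(-86 + 53) = √(-33) = I*√33 ≈ 5.7446*I)
d(S) = 17 (d(S) = -7 + 2*(-3)*(-1 - 3) = -7 + 2*(-3)*(-4) = -7 + 24 = 17)
d(22) - (-384)/c = 17 - (-384)/(I*√33) = 17 - (-384)*(-I*√33/33) = 17 - 128*I*√33/11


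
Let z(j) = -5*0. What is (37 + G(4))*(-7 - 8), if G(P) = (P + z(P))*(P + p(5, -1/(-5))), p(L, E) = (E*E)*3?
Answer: -4011/5 ≈ -802.20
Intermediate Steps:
p(L, E) = 3*E² (p(L, E) = E²*3 = 3*E²)
z(j) = 0
G(P) = P*(3/25 + P) (G(P) = (P + 0)*(P + 3*(-1/(-5))²) = P*(P + 3*(-1*(-⅕))²) = P*(P + 3*(⅕)²) = P*(P + 3*(1/25)) = P*(P + 3/25) = P*(3/25 + P))
(37 + G(4))*(-7 - 8) = (37 + (1/25)*4*(3 + 25*4))*(-7 - 8) = (37 + (1/25)*4*(3 + 100))*(-15) = (37 + (1/25)*4*103)*(-15) = (37 + 412/25)*(-15) = (1337/25)*(-15) = -4011/5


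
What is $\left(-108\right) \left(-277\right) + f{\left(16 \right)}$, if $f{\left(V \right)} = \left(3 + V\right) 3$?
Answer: $29973$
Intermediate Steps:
$f{\left(V \right)} = 9 + 3 V$
$\left(-108\right) \left(-277\right) + f{\left(16 \right)} = \left(-108\right) \left(-277\right) + \left(9 + 3 \cdot 16\right) = 29916 + \left(9 + 48\right) = 29916 + 57 = 29973$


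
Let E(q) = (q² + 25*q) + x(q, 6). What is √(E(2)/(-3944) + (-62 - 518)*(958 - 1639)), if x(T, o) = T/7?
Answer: √18815900172230/6902 ≈ 628.47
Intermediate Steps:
x(T, o) = T/7 (x(T, o) = T*(⅐) = T/7)
E(q) = q² + 176*q/7 (E(q) = (q² + 25*q) + q/7 = q² + 176*q/7)
√(E(2)/(-3944) + (-62 - 518)*(958 - 1639)) = √(((⅐)*2*(176 + 7*2))/(-3944) + (-62 - 518)*(958 - 1639)) = √(((⅐)*2*(176 + 14))*(-1/3944) - 580*(-681)) = √(((⅐)*2*190)*(-1/3944) + 394980) = √((380/7)*(-1/3944) + 394980) = √(-95/6902 + 394980) = √(2726151865/6902) = √18815900172230/6902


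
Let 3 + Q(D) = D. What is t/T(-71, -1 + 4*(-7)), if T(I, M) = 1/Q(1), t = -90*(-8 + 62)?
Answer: 9720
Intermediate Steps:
Q(D) = -3 + D
t = -4860 (t = -90*54 = -4860)
T(I, M) = -½ (T(I, M) = 1/(-3 + 1) = 1/(-2) = -½)
t/T(-71, -1 + 4*(-7)) = -4860/(-½) = -4860*(-2) = 9720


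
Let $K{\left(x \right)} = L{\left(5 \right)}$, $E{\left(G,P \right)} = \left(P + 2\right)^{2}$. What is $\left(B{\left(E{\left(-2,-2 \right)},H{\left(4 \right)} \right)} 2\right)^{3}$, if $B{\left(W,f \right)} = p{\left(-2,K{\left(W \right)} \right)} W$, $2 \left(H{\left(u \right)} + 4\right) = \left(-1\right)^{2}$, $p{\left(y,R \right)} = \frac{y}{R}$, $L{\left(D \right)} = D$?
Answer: $0$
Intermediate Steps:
$E{\left(G,P \right)} = \left(2 + P\right)^{2}$
$K{\left(x \right)} = 5$
$H{\left(u \right)} = - \frac{7}{2}$ ($H{\left(u \right)} = -4 + \frac{\left(-1\right)^{2}}{2} = -4 + \frac{1}{2} \cdot 1 = -4 + \frac{1}{2} = - \frac{7}{2}$)
$B{\left(W,f \right)} = - \frac{2 W}{5}$ ($B{\left(W,f \right)} = - \frac{2}{5} W = \left(-2\right) \frac{1}{5} W = - \frac{2 W}{5}$)
$\left(B{\left(E{\left(-2,-2 \right)},H{\left(4 \right)} \right)} 2\right)^{3} = \left(- \frac{2 \left(2 - 2\right)^{2}}{5} \cdot 2\right)^{3} = \left(- \frac{2 \cdot 0^{2}}{5} \cdot 2\right)^{3} = \left(\left(- \frac{2}{5}\right) 0 \cdot 2\right)^{3} = \left(0 \cdot 2\right)^{3} = 0^{3} = 0$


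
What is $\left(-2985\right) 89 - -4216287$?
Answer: $3950622$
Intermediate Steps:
$\left(-2985\right) 89 - -4216287 = -265665 + 4216287 = 3950622$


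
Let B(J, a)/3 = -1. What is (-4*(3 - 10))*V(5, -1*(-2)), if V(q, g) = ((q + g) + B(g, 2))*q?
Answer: 560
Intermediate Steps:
B(J, a) = -3 (B(J, a) = 3*(-1) = -3)
V(q, g) = q*(-3 + g + q) (V(q, g) = ((q + g) - 3)*q = ((g + q) - 3)*q = (-3 + g + q)*q = q*(-3 + g + q))
(-4*(3 - 10))*V(5, -1*(-2)) = (-4*(3 - 10))*(5*(-3 - 1*(-2) + 5)) = (-4*(-7))*(5*(-3 + 2 + 5)) = 28*(5*4) = 28*20 = 560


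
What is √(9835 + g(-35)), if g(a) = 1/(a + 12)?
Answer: 2*√1300673/23 ≈ 99.171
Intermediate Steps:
g(a) = 1/(12 + a)
√(9835 + g(-35)) = √(9835 + 1/(12 - 35)) = √(9835 + 1/(-23)) = √(9835 - 1/23) = √(226204/23) = 2*√1300673/23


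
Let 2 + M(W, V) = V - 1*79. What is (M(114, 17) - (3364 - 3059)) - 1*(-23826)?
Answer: 23457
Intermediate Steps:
M(W, V) = -81 + V (M(W, V) = -2 + (V - 1*79) = -2 + (V - 79) = -2 + (-79 + V) = -81 + V)
(M(114, 17) - (3364 - 3059)) - 1*(-23826) = ((-81 + 17) - (3364 - 3059)) - 1*(-23826) = (-64 - 1*305) + 23826 = (-64 - 305) + 23826 = -369 + 23826 = 23457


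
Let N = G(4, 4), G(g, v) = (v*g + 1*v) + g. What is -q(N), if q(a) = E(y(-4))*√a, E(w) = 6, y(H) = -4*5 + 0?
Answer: -12*√6 ≈ -29.394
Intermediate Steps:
y(H) = -20 (y(H) = -20 + 0 = -20)
G(g, v) = g + v + g*v (G(g, v) = (g*v + v) + g = (v + g*v) + g = g + v + g*v)
N = 24 (N = 4 + 4 + 4*4 = 4 + 4 + 16 = 24)
q(a) = 6*√a
-q(N) = -6*√24 = -6*2*√6 = -12*√6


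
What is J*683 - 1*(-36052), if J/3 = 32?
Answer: 101620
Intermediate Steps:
J = 96 (J = 3*32 = 96)
J*683 - 1*(-36052) = 96*683 - 1*(-36052) = 65568 + 36052 = 101620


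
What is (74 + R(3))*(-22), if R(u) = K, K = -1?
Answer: -1606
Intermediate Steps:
R(u) = -1
(74 + R(3))*(-22) = (74 - 1)*(-22) = 73*(-22) = -1606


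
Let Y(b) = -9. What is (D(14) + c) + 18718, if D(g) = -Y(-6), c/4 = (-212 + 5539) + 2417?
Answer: 49703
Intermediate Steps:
c = 30976 (c = 4*((-212 + 5539) + 2417) = 4*(5327 + 2417) = 4*7744 = 30976)
D(g) = 9 (D(g) = -1*(-9) = 9)
(D(14) + c) + 18718 = (9 + 30976) + 18718 = 30985 + 18718 = 49703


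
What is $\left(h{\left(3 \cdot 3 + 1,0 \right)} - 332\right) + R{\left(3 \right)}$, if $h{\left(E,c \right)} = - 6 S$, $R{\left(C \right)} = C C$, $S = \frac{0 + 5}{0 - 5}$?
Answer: $-317$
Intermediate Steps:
$S = -1$ ($S = \frac{5}{-5} = 5 \left(- \frac{1}{5}\right) = -1$)
$R{\left(C \right)} = C^{2}$
$h{\left(E,c \right)} = 6$ ($h{\left(E,c \right)} = \left(-6\right) \left(-1\right) = 6$)
$\left(h{\left(3 \cdot 3 + 1,0 \right)} - 332\right) + R{\left(3 \right)} = \left(6 - 332\right) + 3^{2} = -326 + 9 = -317$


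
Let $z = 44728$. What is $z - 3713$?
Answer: $41015$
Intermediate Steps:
$z - 3713 = 44728 - 3713 = 41015$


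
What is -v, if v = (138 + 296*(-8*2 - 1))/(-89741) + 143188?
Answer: -12849839202/89741 ≈ -1.4319e+5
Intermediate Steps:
v = 12849839202/89741 (v = (138 + 296*(-16 - 1))*(-1/89741) + 143188 = (138 + 296*(-17))*(-1/89741) + 143188 = (138 - 5032)*(-1/89741) + 143188 = -4894*(-1/89741) + 143188 = 4894/89741 + 143188 = 12849839202/89741 ≈ 1.4319e+5)
-v = -1*12849839202/89741 = -12849839202/89741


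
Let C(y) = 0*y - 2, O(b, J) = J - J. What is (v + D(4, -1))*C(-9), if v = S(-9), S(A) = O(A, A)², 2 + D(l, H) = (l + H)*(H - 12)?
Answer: 82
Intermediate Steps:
O(b, J) = 0
D(l, H) = -2 + (-12 + H)*(H + l) (D(l, H) = -2 + (l + H)*(H - 12) = -2 + (H + l)*(-12 + H) = -2 + (-12 + H)*(H + l))
C(y) = -2 (C(y) = 0 - 2 = -2)
S(A) = 0 (S(A) = 0² = 0)
v = 0
(v + D(4, -1))*C(-9) = (0 + (-2 + (-1)² - 12*(-1) - 12*4 - 1*4))*(-2) = (0 + (-2 + 1 + 12 - 48 - 4))*(-2) = (0 - 41)*(-2) = -41*(-2) = 82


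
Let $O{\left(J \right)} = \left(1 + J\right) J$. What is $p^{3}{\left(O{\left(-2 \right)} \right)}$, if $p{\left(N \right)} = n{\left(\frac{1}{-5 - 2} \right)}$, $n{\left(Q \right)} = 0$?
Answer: $0$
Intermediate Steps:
$O{\left(J \right)} = J \left(1 + J\right)$
$p{\left(N \right)} = 0$
$p^{3}{\left(O{\left(-2 \right)} \right)} = 0^{3} = 0$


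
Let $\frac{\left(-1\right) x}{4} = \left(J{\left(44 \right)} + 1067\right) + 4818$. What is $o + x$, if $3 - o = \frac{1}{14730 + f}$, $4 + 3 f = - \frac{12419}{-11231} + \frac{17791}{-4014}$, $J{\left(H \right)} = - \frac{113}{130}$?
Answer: $- \frac{276984462572970171}{11769783082135} \approx -23534.0$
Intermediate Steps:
$J{\left(H \right)} = - \frac{113}{130}$ ($J{\left(H \right)} = \left(-113\right) \frac{1}{130} = - \frac{113}{130}$)
$x = - \frac{1529874}{65}$ ($x = - 4 \left(\left(- \frac{113}{130} + 1067\right) + 4818\right) = - 4 \left(\frac{138597}{130} + 4818\right) = \left(-4\right) \frac{764937}{130} = - \frac{1529874}{65} \approx -23537.0$)
$f = - \frac{30025981}{12294882}$ ($f = - \frac{4}{3} + \frac{- \frac{12419}{-11231} + \frac{17791}{-4014}}{3} = - \frac{4}{3} + \frac{\left(-12419\right) \left(- \frac{1}{11231}\right) + 17791 \left(- \frac{1}{4014}\right)}{3} = - \frac{4}{3} + \frac{\frac{1129}{1021} - \frac{17791}{4014}}{3} = - \frac{4}{3} + \frac{1}{3} \left(- \frac{13632805}{4098294}\right) = - \frac{4}{3} - \frac{13632805}{12294882} = - \frac{30025981}{12294882} \approx -2.4422$)
$o = \frac{543208462755}{181073585879}$ ($o = 3 - \frac{1}{14730 - \frac{30025981}{12294882}} = 3 - \frac{1}{\frac{181073585879}{12294882}} = 3 - \frac{12294882}{181073585879} = \frac{543208462755}{181073585879} \approx 2.9999$)
$o + x = \frac{543208462755}{181073585879} - \frac{1529874}{65} = - \frac{276984462572970171}{11769783082135}$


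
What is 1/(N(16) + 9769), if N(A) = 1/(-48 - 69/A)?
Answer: 837/8176637 ≈ 0.00010236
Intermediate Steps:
1/(N(16) + 9769) = 1/(-1*16/(69 + 48*16) + 9769) = 1/(-1*16/(69 + 768) + 9769) = 1/(-1*16/837 + 9769) = 1/(-1*16*1/837 + 9769) = 1/(-16/837 + 9769) = 1/(8176637/837) = 837/8176637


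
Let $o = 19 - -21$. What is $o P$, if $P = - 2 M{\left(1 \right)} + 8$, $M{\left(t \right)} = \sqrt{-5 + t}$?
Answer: $320 - 160 i \approx 320.0 - 160.0 i$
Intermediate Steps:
$o = 40$ ($o = 19 + 21 = 40$)
$P = 8 - 4 i$ ($P = - 2 \sqrt{-5 + 1} + 8 = - 2 \sqrt{-4} + 8 = - 2 \cdot 2 i + 8 = - 4 i + 8 = 8 - 4 i \approx 8.0 - 4.0 i$)
$o P = 40 \left(8 - 4 i\right) = 320 - 160 i$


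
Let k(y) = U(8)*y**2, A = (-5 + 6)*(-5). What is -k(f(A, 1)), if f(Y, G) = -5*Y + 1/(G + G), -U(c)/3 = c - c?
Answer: 0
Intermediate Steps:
A = -5 (A = 1*(-5) = -5)
U(c) = 0 (U(c) = -3*(c - c) = -3*0 = 0)
f(Y, G) = 1/(2*G) - 5*Y (f(Y, G) = -5*Y + 1/(2*G) = 1/(2*G) - 5*Y)
k(y) = 0 (k(y) = 0*y**2 = 0)
-k(f(A, 1)) = -1*0 = 0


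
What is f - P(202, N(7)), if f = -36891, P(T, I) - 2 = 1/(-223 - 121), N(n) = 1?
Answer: -12691191/344 ≈ -36893.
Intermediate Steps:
P(T, I) = 687/344 (P(T, I) = 2 + 1/(-223 - 121) = 2 + 1/(-344) = 2 - 1/344 = 687/344)
f - P(202, N(7)) = -36891 - 1*687/344 = -36891 - 687/344 = -12691191/344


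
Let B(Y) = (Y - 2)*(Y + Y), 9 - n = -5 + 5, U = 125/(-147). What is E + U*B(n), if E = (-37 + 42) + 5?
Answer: -680/7 ≈ -97.143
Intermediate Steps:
E = 10 (E = 5 + 5 = 10)
U = -125/147 (U = 125*(-1/147) = -125/147 ≈ -0.85034)
n = 9 (n = 9 - (-5 + 5) = 9 - 1*0 = 9 + 0 = 9)
B(Y) = 2*Y*(-2 + Y) (B(Y) = (-2 + Y)*(2*Y) = 2*Y*(-2 + Y))
E + U*B(n) = 10 - 250*9*(-2 + 9)/147 = 10 - 250*9*7/147 = 10 - 125/147*126 = 10 - 750/7 = -680/7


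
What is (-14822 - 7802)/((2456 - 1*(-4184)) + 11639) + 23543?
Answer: 430319873/18279 ≈ 23542.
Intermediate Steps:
(-14822 - 7802)/((2456 - 1*(-4184)) + 11639) + 23543 = -22624/((2456 + 4184) + 11639) + 23543 = -22624/(6640 + 11639) + 23543 = -22624/18279 + 23543 = 430319873/18279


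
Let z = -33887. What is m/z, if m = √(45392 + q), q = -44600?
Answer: -6*√22/33887 ≈ -0.00083048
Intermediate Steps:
m = 6*√22 (m = √(45392 - 44600) = √792 = 6*√22 ≈ 28.142)
m/z = (6*√22)/(-33887) = (6*√22)*(-1/33887) = -6*√22/33887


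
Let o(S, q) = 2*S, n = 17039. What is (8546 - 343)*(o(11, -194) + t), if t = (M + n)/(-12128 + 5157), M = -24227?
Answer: 1316991650/6971 ≈ 1.8892e+5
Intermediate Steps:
t = 7188/6971 (t = (-24227 + 17039)/(-12128 + 5157) = -7188/(-6971) = -7188*(-1/6971) = 7188/6971 ≈ 1.0311)
(8546 - 343)*(o(11, -194) + t) = (8546 - 343)*(2*11 + 7188/6971) = 8203*(22 + 7188/6971) = 8203*(160550/6971) = 1316991650/6971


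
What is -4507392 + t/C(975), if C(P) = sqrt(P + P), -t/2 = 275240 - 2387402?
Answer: -4507392 + 54158*sqrt(78)/5 ≈ -4.4117e+6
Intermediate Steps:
t = 4224324 (t = -2*(275240 - 2387402) = -2*(-2112162) = 4224324)
C(P) = sqrt(2)*sqrt(P) (C(P) = sqrt(2*P) = sqrt(2)*sqrt(P))
-4507392 + t/C(975) = -4507392 + 4224324/((sqrt(2)*sqrt(975))) = -4507392 + 4224324/((sqrt(2)*(5*sqrt(39)))) = -4507392 + 4224324/((5*sqrt(78))) = -4507392 + 4224324*(sqrt(78)/390) = -4507392 + 54158*sqrt(78)/5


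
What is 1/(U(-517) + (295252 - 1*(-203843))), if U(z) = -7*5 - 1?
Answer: 1/499059 ≈ 2.0038e-6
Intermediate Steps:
U(z) = -36 (U(z) = -35 - 1 = -36)
1/(U(-517) + (295252 - 1*(-203843))) = 1/(-36 + (295252 - 1*(-203843))) = 1/(-36 + (295252 + 203843)) = 1/(-36 + 499095) = 1/499059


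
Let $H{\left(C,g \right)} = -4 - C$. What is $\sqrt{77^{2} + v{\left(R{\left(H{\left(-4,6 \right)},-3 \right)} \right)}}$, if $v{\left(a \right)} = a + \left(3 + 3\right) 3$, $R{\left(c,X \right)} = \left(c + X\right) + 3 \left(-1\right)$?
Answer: $\sqrt{5941} \approx 77.078$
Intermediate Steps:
$R{\left(c,X \right)} = -3 + X + c$ ($R{\left(c,X \right)} = \left(X + c\right) - 3 = -3 + X + c$)
$v{\left(a \right)} = 18 + a$ ($v{\left(a \right)} = a + 6 \cdot 3 = a + 18 = 18 + a$)
$\sqrt{77^{2} + v{\left(R{\left(H{\left(-4,6 \right)},-3 \right)} \right)}} = \sqrt{77^{2} + \left(18 - 6\right)} = \sqrt{5929 + \left(18 - 6\right)} = \sqrt{5929 + 12} = \sqrt{5941}$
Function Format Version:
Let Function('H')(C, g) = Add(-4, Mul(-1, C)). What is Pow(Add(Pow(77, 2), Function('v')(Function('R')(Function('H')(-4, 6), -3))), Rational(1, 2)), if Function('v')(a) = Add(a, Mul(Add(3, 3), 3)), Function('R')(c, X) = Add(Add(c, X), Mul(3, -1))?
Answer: Pow(5941, Rational(1, 2)) ≈ 77.078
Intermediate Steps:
Function('R')(c, X) = Add(-3, X, c) (Function('R')(c, X) = Add(Add(X, c), -3) = Add(-3, X, c))
Function('v')(a) = Add(18, a) (Function('v')(a) = Add(a, Mul(6, 3)) = Add(a, 18) = Add(18, a))
Pow(Add(Pow(77, 2), Function('v')(Function('R')(Function('H')(-4, 6), -3))), Rational(1, 2)) = Pow(Add(Pow(77, 2), Add(18, Add(-3, -3, Add(-4, Mul(-1, -4))))), Rational(1, 2)) = Pow(Add(5929, Add(18, Add(-3, -3, Add(-4, 4)))), Rational(1, 2)) = Pow(Add(5929, Add(18, Add(-3, -3, 0))), Rational(1, 2)) = Pow(Add(5929, Add(18, -6)), Rational(1, 2)) = Pow(Add(5929, 12), Rational(1, 2)) = Pow(5941, Rational(1, 2))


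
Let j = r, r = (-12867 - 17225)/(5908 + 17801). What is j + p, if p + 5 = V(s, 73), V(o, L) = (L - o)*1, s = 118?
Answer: -1215542/23709 ≈ -51.269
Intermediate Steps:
r = -30092/23709 ≈ -1.2692
V(o, L) = L - o
p = -50 (p = -5 + (73 - 1*118) = -5 + (73 - 118) = -5 - 45 = -50)
j = -30092/23709 ≈ -1.2692
j + p = -30092/23709 - 50 = -1215542/23709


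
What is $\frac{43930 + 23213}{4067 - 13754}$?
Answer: $- \frac{22381}{3229} \approx -6.9312$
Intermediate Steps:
$\frac{43930 + 23213}{4067 - 13754} = \frac{67143}{4067 - 13754} = \frac{67143}{-9687} = 67143 \left(- \frac{1}{9687}\right) = - \frac{22381}{3229}$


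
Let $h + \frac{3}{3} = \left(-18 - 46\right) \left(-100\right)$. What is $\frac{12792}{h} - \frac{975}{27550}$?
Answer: $\frac{4615741}{2350566} \approx 1.9637$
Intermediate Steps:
$h = 6399$ ($h = -1 + \left(-18 - 46\right) \left(-100\right) = -1 - -6400 = -1 + 6400 = 6399$)
$\frac{12792}{h} - \frac{975}{27550} = \frac{12792}{6399} - \frac{975}{27550} = 12792 \cdot \frac{1}{6399} - \frac{39}{1102} = \frac{4264}{2133} - \frac{39}{1102} = \frac{4615741}{2350566}$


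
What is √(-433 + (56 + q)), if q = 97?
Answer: 2*I*√70 ≈ 16.733*I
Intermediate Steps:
√(-433 + (56 + q)) = √(-433 + (56 + 97)) = √(-433 + 153) = √(-280) = 2*I*√70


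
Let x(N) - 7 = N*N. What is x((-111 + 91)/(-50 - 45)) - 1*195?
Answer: -67852/361 ≈ -187.96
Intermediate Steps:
x(N) = 7 + N² (x(N) = 7 + N*N = 7 + N²)
x((-111 + 91)/(-50 - 45)) - 1*195 = (7 + ((-111 + 91)/(-50 - 45))²) - 1*195 = (7 + (-20/(-95))²) - 195 = (7 + (-20*(-1/95))²) - 195 = (7 + (4/19)²) - 195 = (7 + 16/361) - 195 = 2543/361 - 195 = -67852/361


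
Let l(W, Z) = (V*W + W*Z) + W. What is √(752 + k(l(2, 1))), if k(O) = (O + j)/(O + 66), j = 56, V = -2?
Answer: 2*√204963/33 ≈ 27.438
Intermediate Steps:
l(W, Z) = -W + W*Z (l(W, Z) = (-2*W + W*Z) + W = -W + W*Z)
k(O) = (56 + O)/(66 + O) (k(O) = (O + 56)/(O + 66) = (56 + O)/(66 + O))
√(752 + k(l(2, 1))) = √(752 + (56 + 2*(-1 + 1))/(66 + 2*(-1 + 1))) = √(752 + (56 + 2*0)/(66 + 2*0)) = √(752 + (56 + 0)/(66 + 0)) = √(752 + 56/66) = √(752 + (1/66)*56) = √(752 + 28/33) = √(24844/33) = 2*√204963/33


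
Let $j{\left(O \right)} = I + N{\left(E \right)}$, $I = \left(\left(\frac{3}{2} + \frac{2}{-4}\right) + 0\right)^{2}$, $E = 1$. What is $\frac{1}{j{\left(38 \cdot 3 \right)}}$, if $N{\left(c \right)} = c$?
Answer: $\frac{1}{2} \approx 0.5$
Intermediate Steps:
$I = 1$ ($I = \left(\left(3 \cdot \frac{1}{2} + 2 \left(- \frac{1}{4}\right)\right) + 0\right)^{2} = \left(\left(\frac{3}{2} - \frac{1}{2}\right) + 0\right)^{2} = \left(1 + 0\right)^{2} = 1^{2} = 1$)
$j{\left(O \right)} = 2$ ($j{\left(O \right)} = 1 + 1 = 2$)
$\frac{1}{j{\left(38 \cdot 3 \right)}} = \frac{1}{2}$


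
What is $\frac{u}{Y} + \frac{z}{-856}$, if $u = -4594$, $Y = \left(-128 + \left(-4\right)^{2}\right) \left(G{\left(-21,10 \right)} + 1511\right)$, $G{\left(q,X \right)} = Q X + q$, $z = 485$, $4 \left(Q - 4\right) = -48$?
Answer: $- \frac{4541171}{8448720} \approx -0.5375$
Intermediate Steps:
$Q = -8$ ($Q = 4 + \frac{1}{4} \left(-48\right) = 4 - 12 = -8$)
$G{\left(q,X \right)} = q - 8 X$ ($G{\left(q,X \right)} = - 8 X + q = q - 8 X$)
$Y = -157920$ ($Y = \left(-128 + \left(-4\right)^{2}\right) \left(\left(-21 - 80\right) + 1511\right) = \left(-128 + 16\right) \left(\left(-21 - 80\right) + 1511\right) = - 112 \left(-101 + 1511\right) = \left(-112\right) 1410 = -157920$)
$\frac{u}{Y} + \frac{z}{-856} = - \frac{4594}{-157920} + \frac{485}{-856} = \left(-4594\right) \left(- \frac{1}{157920}\right) + 485 \left(- \frac{1}{856}\right) = \frac{2297}{78960} - \frac{485}{856} = - \frac{4541171}{8448720}$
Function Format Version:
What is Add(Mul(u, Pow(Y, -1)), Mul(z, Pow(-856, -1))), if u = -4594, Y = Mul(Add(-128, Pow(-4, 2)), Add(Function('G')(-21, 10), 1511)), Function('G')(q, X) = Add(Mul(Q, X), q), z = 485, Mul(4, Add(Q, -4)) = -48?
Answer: Rational(-4541171, 8448720) ≈ -0.53750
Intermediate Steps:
Q = -8 (Q = Add(4, Mul(Rational(1, 4), -48)) = Add(4, -12) = -8)
Function('G')(q, X) = Add(q, Mul(-8, X)) (Function('G')(q, X) = Add(Mul(-8, X), q) = Add(q, Mul(-8, X)))
Y = -157920 (Y = Mul(Add(-128, Pow(-4, 2)), Add(Add(-21, Mul(-8, 10)), 1511)) = Mul(Add(-128, 16), Add(Add(-21, -80), 1511)) = Mul(-112, Add(-101, 1511)) = Mul(-112, 1410) = -157920)
Add(Mul(u, Pow(Y, -1)), Mul(z, Pow(-856, -1))) = Add(Mul(-4594, Pow(-157920, -1)), Mul(485, Pow(-856, -1))) = Add(Mul(-4594, Rational(-1, 157920)), Mul(485, Rational(-1, 856))) = Add(Rational(2297, 78960), Rational(-485, 856)) = Rational(-4541171, 8448720)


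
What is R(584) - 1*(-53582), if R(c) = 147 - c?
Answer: 53145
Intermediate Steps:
R(584) - 1*(-53582) = (147 - 1*584) - 1*(-53582) = (147 - 584) + 53582 = -437 + 53582 = 53145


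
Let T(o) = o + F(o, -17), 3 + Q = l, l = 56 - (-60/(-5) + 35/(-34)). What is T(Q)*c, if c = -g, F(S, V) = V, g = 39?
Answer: -33189/34 ≈ -976.15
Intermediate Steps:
c = -39 (c = -1*39 = -39)
l = 1531/34 (l = 56 - (-60*(-⅕) + 35*(-1/34)) = 56 - (12 - 35/34) = 56 - 1*373/34 = 56 - 373/34 = 1531/34 ≈ 45.029)
Q = 1429/34 (Q = -3 + 1531/34 = 1429/34 ≈ 42.029)
T(o) = -17 + o (T(o) = o - 17 = -17 + o)
T(Q)*c = (-17 + 1429/34)*(-39) = (851/34)*(-39) = -33189/34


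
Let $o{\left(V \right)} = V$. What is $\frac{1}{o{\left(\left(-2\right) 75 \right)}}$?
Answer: $- \frac{1}{150} \approx -0.0066667$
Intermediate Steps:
$\frac{1}{o{\left(\left(-2\right) 75 \right)}} = \frac{1}{\left(-2\right) 75} = \frac{1}{-150} = - \frac{1}{150}$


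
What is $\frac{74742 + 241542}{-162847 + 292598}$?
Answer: $\frac{316284}{129751} \approx 2.4376$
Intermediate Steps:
$\frac{74742 + 241542}{-162847 + 292598} = \frac{316284}{129751}$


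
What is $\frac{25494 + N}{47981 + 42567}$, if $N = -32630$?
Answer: $- \frac{1784}{22637} \approx -0.078809$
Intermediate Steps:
$\frac{25494 + N}{47981 + 42567} = \frac{25494 - 32630}{47981 + 42567} = - \frac{7136}{90548} = \left(-7136\right) \frac{1}{90548} = - \frac{1784}{22637}$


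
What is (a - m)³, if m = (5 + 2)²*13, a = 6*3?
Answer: -237176659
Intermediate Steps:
a = 18
m = 637 (m = 7²*13 = 49*13 = 637)
(a - m)³ = (18 - 1*637)³ = (18 - 637)³ = (-619)³ = -237176659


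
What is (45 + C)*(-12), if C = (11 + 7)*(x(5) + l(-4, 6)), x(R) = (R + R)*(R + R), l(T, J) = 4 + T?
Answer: -22140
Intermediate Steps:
x(R) = 4*R² (x(R) = (2*R)*(2*R) = 4*R²)
C = 1800 (C = (11 + 7)*(4*5² + (4 - 4)) = 18*(4*25 + 0) = 18*(100 + 0) = 18*100 = 1800)
(45 + C)*(-12) = (45 + 1800)*(-12) = 1845*(-12) = -22140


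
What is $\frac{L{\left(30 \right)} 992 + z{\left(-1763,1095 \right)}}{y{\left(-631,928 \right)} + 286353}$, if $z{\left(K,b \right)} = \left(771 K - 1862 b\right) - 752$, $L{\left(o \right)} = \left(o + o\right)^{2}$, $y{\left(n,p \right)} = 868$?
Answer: $\frac{172285}{287221} \approx 0.59983$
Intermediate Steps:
$L{\left(o \right)} = 4 o^{2}$ ($L{\left(o \right)} = \left(2 o\right)^{2} = 4 o^{2}$)
$z{\left(K,b \right)} = -752 - 1862 b + 771 K$ ($z{\left(K,b \right)} = \left(- 1862 b + 771 K\right) - 752 = -752 - 1862 b + 771 K$)
$\frac{L{\left(30 \right)} 992 + z{\left(-1763,1095 \right)}}{y{\left(-631,928 \right)} + 286353} = \frac{4 \cdot 30^{2} \cdot 992 - 3398915}{868 + 286353} = \frac{4 \cdot 900 \cdot 992 - 3398915}{287221} = \left(3600 \cdot 992 - 3398915\right) \frac{1}{287221} = \left(3571200 - 3398915\right) \frac{1}{287221} = 172285 \cdot \frac{1}{287221} = \frac{172285}{287221}$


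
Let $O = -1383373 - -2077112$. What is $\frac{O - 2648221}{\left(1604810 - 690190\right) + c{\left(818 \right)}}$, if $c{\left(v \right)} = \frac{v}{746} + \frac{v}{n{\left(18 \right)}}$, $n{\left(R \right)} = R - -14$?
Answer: $- \frac{3888116192}{1819537087} \approx -2.1369$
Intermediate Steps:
$O = 693739$ ($O = -1383373 + 2077112 = 693739$)
$n{\left(R \right)} = 14 + R$ ($n{\left(R \right)} = R + 14 = 14 + R$)
$c{\left(v \right)} = \frac{389 v}{11936}$ ($c{\left(v \right)} = \frac{v}{746} + \frac{v}{14 + 18} = v \frac{1}{746} + \frac{v}{32} = \frac{v}{746} + v \frac{1}{32} = \frac{v}{746} + \frac{v}{32} = \frac{389 v}{11936}$)
$\frac{O - 2648221}{\left(1604810 - 690190\right) + c{\left(818 \right)}} = \frac{693739 - 2648221}{\left(1604810 - 690190\right) + \frac{389}{11936} \cdot 818} = - \frac{1954482}{914620 + \frac{159101}{5968}} = - \frac{1954482}{\frac{5458611261}{5968}} = \left(-1954482\right) \frac{5968}{5458611261} = - \frac{3888116192}{1819537087}$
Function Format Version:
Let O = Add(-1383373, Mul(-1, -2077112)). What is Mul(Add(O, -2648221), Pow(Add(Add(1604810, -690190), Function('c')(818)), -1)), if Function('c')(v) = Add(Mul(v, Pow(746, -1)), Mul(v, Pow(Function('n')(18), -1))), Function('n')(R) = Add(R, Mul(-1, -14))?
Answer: Rational(-3888116192, 1819537087) ≈ -2.1369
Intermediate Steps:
O = 693739 (O = Add(-1383373, 2077112) = 693739)
Function('n')(R) = Add(14, R) (Function('n')(R) = Add(R, 14) = Add(14, R))
Function('c')(v) = Mul(Rational(389, 11936), v) (Function('c')(v) = Add(Mul(v, Pow(746, -1)), Mul(v, Pow(Add(14, 18), -1))) = Add(Mul(v, Rational(1, 746)), Mul(v, Pow(32, -1))) = Add(Mul(Rational(1, 746), v), Mul(v, Rational(1, 32))) = Add(Mul(Rational(1, 746), v), Mul(Rational(1, 32), v)) = Mul(Rational(389, 11936), v))
Mul(Add(O, -2648221), Pow(Add(Add(1604810, -690190), Function('c')(818)), -1)) = Mul(Add(693739, -2648221), Pow(Add(Add(1604810, -690190), Mul(Rational(389, 11936), 818)), -1)) = Mul(-1954482, Pow(Add(914620, Rational(159101, 5968)), -1)) = Mul(-1954482, Pow(Rational(5458611261, 5968), -1)) = Mul(-1954482, Rational(5968, 5458611261)) = Rational(-3888116192, 1819537087)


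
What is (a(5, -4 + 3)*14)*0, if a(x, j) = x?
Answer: 0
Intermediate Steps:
(a(5, -4 + 3)*14)*0 = (5*14)*0 = 70*0 = 0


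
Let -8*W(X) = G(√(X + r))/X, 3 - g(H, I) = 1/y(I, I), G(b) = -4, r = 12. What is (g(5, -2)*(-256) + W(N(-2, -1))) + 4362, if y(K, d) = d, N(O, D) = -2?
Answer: 13863/4 ≈ 3465.8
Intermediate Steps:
g(H, I) = 3 - 1/I
W(X) = 1/(2*X) (W(X) = -(-1)/(2*X) = 1/(2*X))
(g(5, -2)*(-256) + W(N(-2, -1))) + 4362 = ((3 - 1/(-2))*(-256) + (½)/(-2)) + 4362 = ((3 - 1*(-½))*(-256) + (½)*(-½)) + 4362 = ((3 + ½)*(-256) - ¼) + 4362 = ((7/2)*(-256) - ¼) + 4362 = (-896 - ¼) + 4362 = -3585/4 + 4362 = 13863/4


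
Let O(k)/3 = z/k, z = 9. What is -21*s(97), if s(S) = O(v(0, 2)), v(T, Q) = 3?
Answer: -189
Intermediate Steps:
O(k) = 27/k (O(k) = 3*(9/k) = 27/k)
s(S) = 9 (s(S) = 27/3 = 27*(⅓) = 9)
-21*s(97) = -21*9 = -189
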